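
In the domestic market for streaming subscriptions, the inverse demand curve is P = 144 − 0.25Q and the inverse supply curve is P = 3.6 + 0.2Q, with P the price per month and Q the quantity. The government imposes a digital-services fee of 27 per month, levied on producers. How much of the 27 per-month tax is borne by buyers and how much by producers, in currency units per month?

Inverting to Q(P) form: Qd = 576 − 4P; Qs = 5P − 18.
Without the tax, 576 − 4P = 5P − 18 gives 9P = 594, so P* = 66 and Q* = 312.
With the tax collected from producers, supply shifts: Qs = 5(P − 27) − 18.
Solving gives Q = 252 with buyers paying 81 and producers receiving 54 (the 27 wedge).
Burden on buyers: 15; on producers: 12. (They sum to 27.)

Buyers bear 15 per month; producers bear 12 per month.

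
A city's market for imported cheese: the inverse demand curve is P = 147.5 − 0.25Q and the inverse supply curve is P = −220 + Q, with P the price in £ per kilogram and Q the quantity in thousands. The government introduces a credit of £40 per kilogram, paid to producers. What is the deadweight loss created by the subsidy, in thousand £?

Deadweight loss = £640 thousand.

Inverting to Q(P) form: Qd = 590 − 4P; Qs = P + 220.
Without the subsidy, 590 − 4P = P + 220 gives 5P = 370, so P* = £74 and Q* = 294.
With a per-unit subsidy paid to producers, each receives P + 40 per unit sold, so supply becomes Qs = (P + 40) + 220.
New equilibrium: consumers pay £66, producers receive £106, Q = 326. (Wedge: Pb − Ps = −40.)
Quantity rises by |ΔQ| = |294 − 326| = 32.
DWL = ½ · t · |ΔQ| = ½ · 40 · 32 = £640.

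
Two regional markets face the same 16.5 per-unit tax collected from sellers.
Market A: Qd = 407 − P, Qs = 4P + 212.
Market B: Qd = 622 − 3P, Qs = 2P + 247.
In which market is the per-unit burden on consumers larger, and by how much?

Market A, by 6.6.

Market A: pre-tax P* = 39, Q* = 368; post-tax Q = 354.8; per-unit burden on consumers = 13.2.
Market B: pre-tax P* = 75, Q* = 397; post-tax Q = 377.2; per-unit burden on consumers = 6.6.
Difference: 13.2 vs 6.6 → market A is larger by 6.6.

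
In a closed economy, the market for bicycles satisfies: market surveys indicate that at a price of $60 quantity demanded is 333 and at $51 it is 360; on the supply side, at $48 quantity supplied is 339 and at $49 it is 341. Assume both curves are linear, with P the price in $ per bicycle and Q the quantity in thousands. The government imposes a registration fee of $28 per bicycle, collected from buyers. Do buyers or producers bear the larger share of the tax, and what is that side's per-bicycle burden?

Demand slope: (360 − 333)/(51 − 60) = -3, so Qd = 513 − 3P.
Supply slope: (341 − 339)/(49 − 48) = 2, so Qs = 2P + 243.
Before the tax: set 513 − 3P = 2P + 243 → P* = $54, Q* = 351.
With the tax collected from buyers, demand (in seller-price terms) shifts: Qd = 513 − 3(P + 28).
Solving gives Q = 317.4 with buyers paying $65.2 and producers receiving $37.2 (the $28 wedge).
Per-bicycle burden: buyers $11.2, producers $16.8.
Producers take the larger share because supply is less price-elastic here (demand slope 3 vs supply slope 2).
The less price-elastic side of the market bears the larger share of a per-unit tax.

Producers bear the larger share: $16.8 per bicycle.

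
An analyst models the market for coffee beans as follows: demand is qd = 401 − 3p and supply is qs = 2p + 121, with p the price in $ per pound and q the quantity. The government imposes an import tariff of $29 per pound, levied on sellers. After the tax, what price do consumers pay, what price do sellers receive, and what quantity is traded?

Before the tax: set 401 − 3p = 2p + 121 → p* = $56, q* = 233.
With the tax collected from sellers, supply shifts: qs = 2(p − 29) + 121.
New equilibrium: consumers pay $67.6, sellers receive $38.6, q = 198.2. (Wedge: pb − ps = 29.)
The less price-elastic side of the market bears the larger share of a per-unit tax.

Consumers pay $67.6; sellers receive $38.6; quantity = 198.2.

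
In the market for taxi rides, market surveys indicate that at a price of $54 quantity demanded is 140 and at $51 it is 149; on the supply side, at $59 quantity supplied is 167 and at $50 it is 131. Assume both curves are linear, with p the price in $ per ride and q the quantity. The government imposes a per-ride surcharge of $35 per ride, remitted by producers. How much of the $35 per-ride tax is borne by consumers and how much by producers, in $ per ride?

Consumers bear $20 per ride; producers bear $15 per ride.

Demand slope: (149 − 140)/(51 − 54) = -3, so qd = 302 − 3p.
Supply slope: (131 − 167)/(50 − 59) = 4, so qs = 4p − 69.
Before the tax: set 302 − 3p = 4p − 69 → p* = $53, q* = 143.
With the tax collected from producers, supply shifts: qs = 4(p − 35) − 69.
Solving gives q = 83 with consumers paying $73 and producers receiving $38 (the $35 wedge).
Burden on consumers: $20; on producers: $15. (They sum to $35.)
The less price-elastic side of the market bears the larger share of a per-unit tax.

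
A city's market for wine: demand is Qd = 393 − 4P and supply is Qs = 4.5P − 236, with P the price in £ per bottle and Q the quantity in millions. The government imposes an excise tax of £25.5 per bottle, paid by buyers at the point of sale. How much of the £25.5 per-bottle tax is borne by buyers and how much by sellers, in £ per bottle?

Buyers bear £13.5 per bottle; sellers bear £12 per bottle.

Without the tax, 393 − 4P = 4.5P − 236 gives 8.5P = 629, so P* = £74 and Q* = 97.
With the tax collected from buyers, demand (in seller-price terms) shifts: Qd = 393 − 4(P + 25.5).
New equilibrium: buyers pay £87.5, sellers receive £62, Q = 43. (Wedge: Pb − Ps = 25.5.)
Burden on buyers: £13.5; on sellers: £12. (They sum to £25.5.)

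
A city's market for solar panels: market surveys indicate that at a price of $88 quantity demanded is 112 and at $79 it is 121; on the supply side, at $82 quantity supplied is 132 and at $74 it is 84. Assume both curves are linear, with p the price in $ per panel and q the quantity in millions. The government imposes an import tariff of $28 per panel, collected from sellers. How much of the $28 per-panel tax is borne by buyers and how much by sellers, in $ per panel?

Demand slope: (121 − 112)/(79 − 88) = -1, so qd = 200 − p.
Supply slope: (84 − 132)/(74 − 82) = 6, so qs = 6p − 360.
Before the tax: set 200 − p = 6p − 360 → p* = $80, q* = 120.
With the tax collected from sellers, supply shifts: qs = 6(p − 28) − 360.
New equilibrium: buyers pay $104, sellers receive $76, q = 96. (Wedge: pb − ps = 28.)
Burden on buyers: $24; on sellers: $4. (They sum to $28.)
The less price-elastic side of the market bears the larger share of a per-unit tax.

Buyers bear $24 per panel; sellers bear $4 per panel.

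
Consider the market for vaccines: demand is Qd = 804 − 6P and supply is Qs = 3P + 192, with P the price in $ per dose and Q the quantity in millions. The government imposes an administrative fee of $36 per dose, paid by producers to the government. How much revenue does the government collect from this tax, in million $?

Without the tax, 804 − 6P = 3P + 192 gives 9P = 612, so P* = $68 and Q* = 396.
With the tax collected from producers, supply shifts: Qs = 3(P − 36) + 192.
Solving gives Q = 324 with buyers paying $80 and producers receiving $44 (the $36 wedge).
Revenue = t · Q = 36 · 324 = $11664.

Tax revenue = $11664 million.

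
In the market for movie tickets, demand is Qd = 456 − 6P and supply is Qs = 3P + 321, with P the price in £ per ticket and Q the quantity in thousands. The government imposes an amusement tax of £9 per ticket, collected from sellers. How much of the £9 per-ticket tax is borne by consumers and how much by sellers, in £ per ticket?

Consumers bear £3 per ticket; sellers bear £6 per ticket.

Before the tax: set 456 − 6P = 3P + 321 → P* = £15, Q* = 366.
With the tax collected from sellers, supply shifts: Qs = 3(P − 9) + 321.
Solving gives Q = 348 with consumers paying £18 and sellers receiving £9 (the £9 wedge).
Burden on consumers: £3; on sellers: £6. (They sum to £9.)
The less price-elastic side of the market bears the larger share of a per-unit tax.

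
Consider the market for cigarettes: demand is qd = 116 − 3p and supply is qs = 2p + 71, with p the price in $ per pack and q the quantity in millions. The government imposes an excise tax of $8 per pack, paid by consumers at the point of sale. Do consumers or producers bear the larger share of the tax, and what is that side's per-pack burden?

Producers bear the larger share: $4.8 per pack.

Before the tax: set 116 − 3p = 2p + 71 → p* = $9, q* = 89.
With the tax collected from consumers, demand (in seller-price terms) shifts: qd = 116 − 3(p + 8).
Solving gives q = 79.4 with consumers paying $12.2 and producers receiving $4.2 (the $8 wedge).
Per-pack burden: consumers $3.2, producers $4.8.
Producers take the larger share because supply is less price-elastic here (demand slope 3 vs supply slope 2).
The less price-elastic side of the market bears the larger share of a per-unit tax.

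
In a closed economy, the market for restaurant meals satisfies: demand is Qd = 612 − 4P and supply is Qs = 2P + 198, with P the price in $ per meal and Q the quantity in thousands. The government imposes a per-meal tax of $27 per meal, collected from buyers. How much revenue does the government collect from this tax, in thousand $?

Tax revenue = $8100 thousand.

Before the tax: set 612 − 4P = 2P + 198 → P* = $69, Q* = 336.
With the tax collected from buyers, demand (in seller-price terms) shifts: Qd = 612 − 4(P + 27).
New equilibrium: buyers pay $78, suppliers receive $51, Q = 300. (Wedge: Pb − Ps = 27.)
Revenue = t · Q = 27 · 300 = $8100.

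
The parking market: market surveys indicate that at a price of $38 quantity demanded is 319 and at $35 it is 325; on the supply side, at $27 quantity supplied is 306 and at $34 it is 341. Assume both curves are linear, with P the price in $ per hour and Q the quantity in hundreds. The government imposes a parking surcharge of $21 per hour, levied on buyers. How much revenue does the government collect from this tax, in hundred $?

Demand slope: (325 − 319)/(35 − 38) = -2, so Qd = 395 − 2P.
Supply slope: (341 − 306)/(34 − 27) = 5, so Qs = 5P + 171.
Before the tax: set 395 − 2P = 5P + 171 → P* = $32, Q* = 331.
With the tax collected from buyers, demand (in seller-price terms) shifts: Qd = 395 − 2(P + 21).
New equilibrium: buyers pay $47, producers receive $26, Q = 301. (Wedge: Pb − Ps = 21.)
Revenue = t · Q = 21 · 301 = $6321.

Tax revenue = $6321 hundred.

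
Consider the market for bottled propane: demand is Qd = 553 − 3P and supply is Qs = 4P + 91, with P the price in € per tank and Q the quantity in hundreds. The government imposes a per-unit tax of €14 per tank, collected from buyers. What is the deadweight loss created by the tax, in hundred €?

Without the tax, 553 − 3P = 4P + 91 gives 7P = 462, so P* = €66 and Q* = 355.
With the tax collected from buyers, demand (in seller-price terms) shifts: Qd = 553 − 3(P + 14).
New equilibrium: buyers pay €74, sellers receive €60, Q = 331. (Wedge: Pb − Ps = 14.)
Quantity falls by |ΔQ| = |355 − 331| = 24.
DWL = ½ · t · |ΔQ| = ½ · 14 · 24 = €168.

Deadweight loss = €168 hundred.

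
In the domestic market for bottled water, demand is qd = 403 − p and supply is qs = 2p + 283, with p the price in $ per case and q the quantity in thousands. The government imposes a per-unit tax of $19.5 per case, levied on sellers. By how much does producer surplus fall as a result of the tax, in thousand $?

Without the tax, 403 − p = 2p + 283 gives 3p = 120, so p* = $40 and q* = 363.
With the tax collected from sellers, supply shifts: qs = 2(p − 19.5) + 283.
New equilibrium: buyers pay $53, sellers receive $33.5, q = 350. (Wedge: pb − ps = 19.5.)
ΔPS is the trapezoid between Q = 350 and Q = 363 of height $6.5: ½ · (363 + 350) · 6.5 = $2317.25.

Producer surplus falls by $2317.25 thousand.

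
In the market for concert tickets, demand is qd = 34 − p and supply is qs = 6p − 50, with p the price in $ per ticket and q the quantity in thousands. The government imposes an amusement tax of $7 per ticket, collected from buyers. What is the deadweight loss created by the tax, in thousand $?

Deadweight loss = $21 thousand.

Before the tax: set 34 − p = 6p − 50 → p* = $12, q* = 22.
With the tax collected from buyers, demand (in seller-price terms) shifts: qd = 34 − (p + 7).
Solving gives q = 16 with buyers paying $18 and suppliers receiving $11 (the $7 wedge).
Quantity falls by |ΔQ| = |22 − 16| = 6.
DWL = ½ · t · |ΔQ| = ½ · 7 · 6 = $21.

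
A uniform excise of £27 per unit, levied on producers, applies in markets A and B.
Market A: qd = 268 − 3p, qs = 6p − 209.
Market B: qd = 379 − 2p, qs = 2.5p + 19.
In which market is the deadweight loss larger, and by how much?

Market A: pre-tax p* = £53, q* = 109; post-tax q = 55; deadweight loss = £729.
Market B: pre-tax p* = £80, q* = 219; post-tax q = 189; deadweight loss = £405.
Difference: £729 vs £405 → market A is larger by £324.

Market A, by £324.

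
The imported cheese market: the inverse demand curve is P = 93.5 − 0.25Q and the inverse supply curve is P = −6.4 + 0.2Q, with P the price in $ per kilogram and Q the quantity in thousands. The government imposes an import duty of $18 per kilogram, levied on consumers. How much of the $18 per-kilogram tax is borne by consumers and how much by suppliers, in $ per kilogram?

Rewrite in direct form: Qd = 374 − 4P and Qs = 5P + 32.
Without the tax, 374 − 4P = 5P + 32 gives 9P = 342, so P* = $38 and Q* = 222.
With the tax collected from consumers, demand (in seller-price terms) shifts: Qd = 374 − 4(P + 18).
New equilibrium: consumers pay $48, suppliers receive $30, Q = 182. (Wedge: Pb − Ps = 18.)
Burden on consumers: $10; on suppliers: $8. (They sum to $18.)
The less price-elastic side of the market bears the larger share of a per-unit tax.

Consumers bear $10 per kilogram; suppliers bear $8 per kilogram.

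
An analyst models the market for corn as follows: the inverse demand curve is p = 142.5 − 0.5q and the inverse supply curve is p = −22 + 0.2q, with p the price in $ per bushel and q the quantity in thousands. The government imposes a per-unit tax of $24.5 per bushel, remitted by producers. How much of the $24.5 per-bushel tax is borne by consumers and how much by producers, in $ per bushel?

Inverting to q(p) form: qd = 285 − 2p; qs = 5p + 110.
Without the tax, 285 − 2p = 5p + 110 gives 7p = 175, so p* = $25 and q* = 235.
With the tax collected from producers, supply shifts: qs = 5(p − 24.5) + 110.
New equilibrium: consumers pay $42.5, producers receive $18, q = 200. (Wedge: pb − ps = 24.5.)
Burden on consumers: $17.5; on producers: $7. (They sum to $24.5.)
The less price-elastic side of the market bears the larger share of a per-unit tax.

Consumers bear $17.5 per bushel; producers bear $7 per bushel.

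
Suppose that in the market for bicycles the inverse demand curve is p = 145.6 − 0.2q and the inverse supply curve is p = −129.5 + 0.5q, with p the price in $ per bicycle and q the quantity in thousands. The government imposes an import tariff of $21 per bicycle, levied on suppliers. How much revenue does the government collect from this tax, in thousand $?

Tax revenue = $7623 thousand.

Rewrite in direct form: qd = 728 − 5p and qs = 2p + 259.
Without the tax, 728 − 5p = 2p + 259 gives 7p = 469, so p* = $67 and q* = 393.
With the tax collected from suppliers, supply shifts: qs = 2(p − 21) + 259.
New equilibrium: buyers pay $73, suppliers receive $52, q = 363. (Wedge: pb − ps = 21.)
Revenue = t · Q = 21 · 363 = $7623.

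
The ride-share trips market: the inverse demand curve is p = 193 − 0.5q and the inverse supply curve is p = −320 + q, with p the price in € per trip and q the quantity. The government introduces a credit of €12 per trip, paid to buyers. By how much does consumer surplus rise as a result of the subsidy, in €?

Inverting to q(p) form: qd = 386 − 2p; qs = p + 320.
Before the subsidy: set 386 − 2p = p + 320 → p* = €22, q* = 342.
With a per-unit subsidy paid to buyers, each effectively pays p − 12, so demand becomes qd = 386 − 2(p − 12).
New equilibrium: buyers pay €18, sellers receive €30, q = 350. (Wedge: pb − ps = −12.)
ΔCS is the trapezoid between Q = 350 and Q = 342 of height €4: ½ · (342 + 350) · 4 = €1384.

Consumer surplus rises by €1384.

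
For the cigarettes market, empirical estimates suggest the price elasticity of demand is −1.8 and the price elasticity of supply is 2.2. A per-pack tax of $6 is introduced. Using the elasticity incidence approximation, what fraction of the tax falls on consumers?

Consumers' share ≈ 0.55.

Incidence ratio: consumers' share ≈ εs / (εs + |εd|) = 2.2 / (2.2 + 1.8) = 0.55.
Supply is the more elastic side, so consumers bear the larger share.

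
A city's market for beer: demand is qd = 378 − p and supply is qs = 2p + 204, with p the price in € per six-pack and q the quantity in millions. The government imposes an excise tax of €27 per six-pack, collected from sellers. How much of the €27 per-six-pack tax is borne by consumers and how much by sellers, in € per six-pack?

Before the tax: set 378 − p = 2p + 204 → p* = €58, q* = 320.
With the tax collected from sellers, supply shifts: qs = 2(p − 27) + 204.
New equilibrium: consumers pay €76, sellers receive €49, q = 302. (Wedge: pb − ps = 27.)
Burden on consumers: €18; on sellers: €9. (They sum to €27.)
The less price-elastic side of the market bears the larger share of a per-unit tax.

Consumers bear €18 per six-pack; sellers bear €9 per six-pack.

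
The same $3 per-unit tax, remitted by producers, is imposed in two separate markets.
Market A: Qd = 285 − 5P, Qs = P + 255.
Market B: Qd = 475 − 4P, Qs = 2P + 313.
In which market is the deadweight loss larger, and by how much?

Market B, by $2.25.

Market A: pre-tax P* = $5, Q* = 260; post-tax Q = 257.5; deadweight loss = $3.75.
Market B: pre-tax P* = $27, Q* = 367; post-tax Q = 363; deadweight loss = $6.
Difference: $3.75 vs $6 → market B is larger by $2.25.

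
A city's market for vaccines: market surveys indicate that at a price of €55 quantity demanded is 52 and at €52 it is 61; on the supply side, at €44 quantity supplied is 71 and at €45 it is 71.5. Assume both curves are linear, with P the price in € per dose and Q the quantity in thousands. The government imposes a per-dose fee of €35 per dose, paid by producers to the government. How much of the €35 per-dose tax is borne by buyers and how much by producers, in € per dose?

Buyers bear €5 per dose; producers bear €30 per dose.

Demand slope: (61 − 52)/(52 − 55) = -3, so Qd = 217 − 3P.
Supply slope: (71.5 − 71)/(45 − 44) = 0.5, so Qs = 0.5P + 49.
Without the tax, 217 − 3P = 0.5P + 49 gives 3.5P = 168, so P* = €48 and Q* = 73.
With the tax collected from producers, supply shifts: Qs = 0.5(P − 35) + 49.
New equilibrium: buyers pay €53, producers receive €18, Q = 58. (Wedge: Pb − Ps = 35.)
Burden on buyers: €5; on producers: €30. (They sum to €35.)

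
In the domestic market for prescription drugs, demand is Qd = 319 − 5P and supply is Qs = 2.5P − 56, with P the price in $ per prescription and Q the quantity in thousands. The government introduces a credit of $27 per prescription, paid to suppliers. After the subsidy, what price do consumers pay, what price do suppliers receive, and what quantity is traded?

Before the subsidy: set 319 − 5P = 2.5P − 56 → P* = $50, Q* = 69.
With a per-unit subsidy paid to suppliers, each receives P + 27 per unit sold, so supply becomes Qs = 2.5(P + 27) − 56.
New equilibrium: consumers pay $41, suppliers receive $68, Q = 114. (Wedge: Pb − Ps = −27.)

Consumers pay $41; suppliers receive $68; quantity = 114.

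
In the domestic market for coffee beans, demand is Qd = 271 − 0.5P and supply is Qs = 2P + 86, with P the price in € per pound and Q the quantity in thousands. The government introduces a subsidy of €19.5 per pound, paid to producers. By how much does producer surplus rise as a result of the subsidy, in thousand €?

Producer surplus rises by €927.81 thousand.

Without the subsidy, 271 − 0.5P = 2P + 86 gives 2.5P = 185, so P* = €74 and Q* = 234.
With a per-unit subsidy paid to producers, each receives P + 19.5 per unit sold, so supply becomes Qs = 2(P + 19.5) + 86.
New equilibrium: buyers pay €58.4, producers receive €77.9, Q = 241.8. (Wedge: Pb − Ps = −19.5.)
ΔPS is the trapezoid between Q = 241.8 and Q = 234 of height €3.9: ½ · (234 + 241.8) · 3.9 = €927.81.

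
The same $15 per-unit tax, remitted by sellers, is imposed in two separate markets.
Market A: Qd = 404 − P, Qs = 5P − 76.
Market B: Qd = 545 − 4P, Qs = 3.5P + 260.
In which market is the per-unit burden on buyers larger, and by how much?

Market A, by $5.5.

Market A: pre-tax P* = $80, Q* = 324; post-tax Q = 311.5; per-unit burden on buyers = $12.5.
Market B: pre-tax P* = $38, Q* = 393; post-tax Q = 365; per-unit burden on buyers = $7.
Difference: $12.5 vs $7 → market A is larger by $5.5.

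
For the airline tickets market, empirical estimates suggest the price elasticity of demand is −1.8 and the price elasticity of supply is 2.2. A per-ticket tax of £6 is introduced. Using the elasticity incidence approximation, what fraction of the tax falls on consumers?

Incidence ratio: consumers' share ≈ εs / (εs + |εd|) = 2.2 / (2.2 + 1.8) = 0.55.
Supply is the more elastic side, so consumers bear the larger share.

Consumers' share ≈ 0.55.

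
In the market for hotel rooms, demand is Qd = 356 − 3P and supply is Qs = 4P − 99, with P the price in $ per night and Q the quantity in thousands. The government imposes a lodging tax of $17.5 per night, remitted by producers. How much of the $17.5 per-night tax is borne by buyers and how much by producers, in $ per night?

Without the tax, 356 − 3P = 4P − 99 gives 7P = 455, so P* = $65 and Q* = 161.
With the tax collected from producers, supply shifts: Qs = 4(P − 17.5) − 99.
Solving gives Q = 131 with buyers paying $75 and producers receiving $57.5 (the $17.5 wedge).
Burden on buyers: $10; on producers: $7.5. (They sum to $17.5.)
The less price-elastic side of the market bears the larger share of a per-unit tax.

Buyers bear $10 per night; producers bear $7.5 per night.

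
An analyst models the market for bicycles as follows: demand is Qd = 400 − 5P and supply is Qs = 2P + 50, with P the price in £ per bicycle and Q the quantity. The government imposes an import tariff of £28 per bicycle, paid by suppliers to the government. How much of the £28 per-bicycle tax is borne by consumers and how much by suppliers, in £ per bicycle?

Consumers bear £8 per bicycle; suppliers bear £20 per bicycle.

Without the tax, 400 − 5P = 2P + 50 gives 7P = 350, so P* = £50 and Q* = 150.
With the tax collected from suppliers, supply shifts: Qs = 2(P − 28) + 50.
Solving gives Q = 110 with consumers paying £58 and suppliers receiving £30 (the £28 wedge).
Burden on consumers: £8; on suppliers: £20. (They sum to £28.)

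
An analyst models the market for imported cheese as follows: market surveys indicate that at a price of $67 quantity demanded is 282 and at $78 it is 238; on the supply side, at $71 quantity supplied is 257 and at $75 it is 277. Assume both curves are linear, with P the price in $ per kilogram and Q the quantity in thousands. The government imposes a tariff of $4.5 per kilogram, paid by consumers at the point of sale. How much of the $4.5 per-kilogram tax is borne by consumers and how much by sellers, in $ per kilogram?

Consumers bear $2.5 per kilogram; sellers bear $2 per kilogram.

Demand slope: (238 − 282)/(78 − 67) = -4, so Qd = 550 − 4P.
Supply slope: (277 − 257)/(75 − 71) = 5, so Qs = 5P − 98.
Without the tax, 550 − 4P = 5P − 98 gives 9P = 648, so P* = $72 and Q* = 262.
With the tax collected from consumers, demand (in seller-price terms) shifts: Qd = 550 − 4(P + 4.5).
New equilibrium: consumers pay $74.5, sellers receive $70, Q = 252. (Wedge: Pb − Ps = 4.5.)
Burden on consumers: $2.5; on sellers: $2. (They sum to $4.5.)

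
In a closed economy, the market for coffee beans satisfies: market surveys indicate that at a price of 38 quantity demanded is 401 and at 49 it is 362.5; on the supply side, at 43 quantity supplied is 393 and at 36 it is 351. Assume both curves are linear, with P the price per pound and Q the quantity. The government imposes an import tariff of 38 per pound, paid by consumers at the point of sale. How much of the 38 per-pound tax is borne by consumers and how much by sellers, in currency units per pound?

Demand slope: (362.5 − 401)/(49 − 38) = -3.5, so Qd = 534 − 3.5P.
Supply slope: (351 − 393)/(36 − 43) = 6, so Qs = 6P + 135.
Without the tax, 534 − 3.5P = 6P + 135 gives 9.5P = 399, so P* = 42 and Q* = 387.
With the tax collected from consumers, demand (in seller-price terms) shifts: Qd = 534 − 3.5(P + 38).
Solving gives Q = 303 with consumers paying 66 and sellers receiving 28 (the 38 wedge).
Burden on consumers: 24; on sellers: 14. (They sum to 38.)

Consumers bear 24 per pound; sellers bear 14 per pound.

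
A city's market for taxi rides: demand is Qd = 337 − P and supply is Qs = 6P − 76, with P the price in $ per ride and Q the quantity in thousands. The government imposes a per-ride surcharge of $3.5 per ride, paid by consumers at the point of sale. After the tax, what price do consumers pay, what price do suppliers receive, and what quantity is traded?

Consumers pay $62; suppliers receive $58.5; quantity = 275.

Before the tax: set 337 − P = 6P − 76 → P* = $59, Q* = 278.
With the tax collected from consumers, demand (in seller-price terms) shifts: Qd = 337 − (P + 3.5).
New equilibrium: consumers pay $62, suppliers receive $58.5, Q = 275. (Wedge: Pb − Ps = 3.5.)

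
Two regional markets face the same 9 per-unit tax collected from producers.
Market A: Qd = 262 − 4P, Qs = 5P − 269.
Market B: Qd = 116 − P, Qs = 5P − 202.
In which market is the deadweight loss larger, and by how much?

Market A: pre-tax P* = 59, Q* = 26; post-tax Q = 6; deadweight loss = 90.
Market B: pre-tax P* = 53, Q* = 63; post-tax Q = 55.5; deadweight loss = 33.75.
Difference: 90 vs 33.75 → market A is larger by 56.25.

Market A, by 56.25.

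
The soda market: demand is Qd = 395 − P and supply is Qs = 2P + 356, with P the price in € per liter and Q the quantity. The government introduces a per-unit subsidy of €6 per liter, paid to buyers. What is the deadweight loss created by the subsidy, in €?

Deadweight loss = €12.

Before the subsidy: set 395 − P = 2P + 356 → P* = €13, Q* = 382.
With a per-unit subsidy paid to buyers, each effectively pays P − 6, so demand becomes Qd = 395 − (P − 6).
Solving gives Q = 386 with buyers paying €9 and suppliers receiving €15 (the €6 wedge).
Quantity rises by |ΔQ| = |382 − 386| = 4.
DWL = ½ · t · |ΔQ| = ½ · 6 · 4 = €12.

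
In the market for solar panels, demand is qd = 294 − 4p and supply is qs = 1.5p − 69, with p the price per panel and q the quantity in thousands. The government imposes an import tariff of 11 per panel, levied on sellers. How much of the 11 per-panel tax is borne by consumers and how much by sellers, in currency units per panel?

Without the tax, 294 − 4p = 1.5p − 69 gives 5.5p = 363, so p* = 66 and q* = 30.
With the tax collected from sellers, supply shifts: qs = 1.5(p − 11) − 69.
Solving gives q = 18 with consumers paying 69 and sellers receiving 58 (the 11 wedge).
Burden on consumers: 3; on sellers: 8. (They sum to 11.)
The less price-elastic side of the market bears the larger share of a per-unit tax.

Consumers bear 3 per panel; sellers bear 8 per panel.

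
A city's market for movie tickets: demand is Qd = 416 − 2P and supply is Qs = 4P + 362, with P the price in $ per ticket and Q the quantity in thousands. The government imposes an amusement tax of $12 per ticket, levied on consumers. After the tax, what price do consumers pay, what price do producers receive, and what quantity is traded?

Consumers pay $17; producers receive $5; quantity = 382.

Before the tax: set 416 − 2P = 4P + 362 → P* = $9, Q* = 398.
With the tax collected from consumers, demand (in seller-price terms) shifts: Qd = 416 − 2(P + 12).
New equilibrium: consumers pay $17, producers receive $5, Q = 382. (Wedge: Pb − Ps = 12.)
The less price-elastic side of the market bears the larger share of a per-unit tax.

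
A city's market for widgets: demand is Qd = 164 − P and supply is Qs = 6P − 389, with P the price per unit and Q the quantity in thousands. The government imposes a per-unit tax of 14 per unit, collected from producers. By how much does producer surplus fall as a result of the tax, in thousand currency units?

Without the tax, 164 − P = 6P − 389 gives 7P = 553, so P* = 79 and Q* = 85.
With the tax collected from producers, supply shifts: Qs = 6(P − 14) − 389.
New equilibrium: buyers pay 91, producers receive 77, Q = 73. (Wedge: Pb − Ps = 14.)
ΔPS is the trapezoid between Q = 73 and Q = 85 of height 2: ½ · (85 + 73) · 2 = 158.

Producer surplus falls by 158 thousand.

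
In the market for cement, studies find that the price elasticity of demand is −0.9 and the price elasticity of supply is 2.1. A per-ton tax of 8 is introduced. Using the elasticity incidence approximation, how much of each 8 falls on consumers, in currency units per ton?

Consumers bear ≈ 5.6 per ton.

Incidence ratio: consumers' share ≈ εs / (εs + |εd|) = 2.1 / (2.1 + 0.9) = 0.7.
So consumers bear ≈ 0.7 × 8 = 5.6; sellers bear 2.4.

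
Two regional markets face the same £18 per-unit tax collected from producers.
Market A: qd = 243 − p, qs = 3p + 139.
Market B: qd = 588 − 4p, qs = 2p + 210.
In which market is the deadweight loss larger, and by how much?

Market A: pre-tax p* = £26, q* = 217; post-tax q = 203.5; deadweight loss = £121.5.
Market B: pre-tax p* = £63, q* = 336; post-tax q = 312; deadweight loss = £216.
Difference: £121.5 vs £216 → market B is larger by £94.5.

Market B, by £94.5.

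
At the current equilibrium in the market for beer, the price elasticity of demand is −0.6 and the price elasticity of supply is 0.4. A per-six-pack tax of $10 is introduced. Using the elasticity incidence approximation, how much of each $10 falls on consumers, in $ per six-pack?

Incidence ratio: consumers' share ≈ εs / (εs + |εd|) = 0.4 / (0.4 + 0.6) = 0.4.
So consumers bear ≈ 0.4 × $10 = $4; sellers bear $6.

Consumers bear ≈ $4 per six-pack.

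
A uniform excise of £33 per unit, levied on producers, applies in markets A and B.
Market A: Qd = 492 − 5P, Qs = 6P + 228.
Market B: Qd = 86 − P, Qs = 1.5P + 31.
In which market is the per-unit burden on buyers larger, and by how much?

Market B, by £1.8.

Market A: pre-tax P* = £24, Q* = 372; post-tax Q = 282; per-unit burden on buyers = £18.
Market B: pre-tax P* = £22, Q* = 64; post-tax Q = 44.2; per-unit burden on buyers = £19.8.
Difference: £18 vs £19.8 → market B is larger by £1.8.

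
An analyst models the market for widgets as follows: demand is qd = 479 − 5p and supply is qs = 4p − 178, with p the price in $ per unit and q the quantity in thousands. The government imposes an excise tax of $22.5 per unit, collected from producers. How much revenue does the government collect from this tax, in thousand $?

Without the tax, 479 − 5p = 4p − 178 gives 9p = 657, so p* = $73 and q* = 114.
With the tax collected from producers, supply shifts: qs = 4(p − 22.5) − 178.
New equilibrium: buyers pay $83, producers receive $60.5, q = 64. (Wedge: pb − ps = 22.5.)
Revenue = t · Q = 22.5 · 64 = $1440.

Tax revenue = $1440 thousand.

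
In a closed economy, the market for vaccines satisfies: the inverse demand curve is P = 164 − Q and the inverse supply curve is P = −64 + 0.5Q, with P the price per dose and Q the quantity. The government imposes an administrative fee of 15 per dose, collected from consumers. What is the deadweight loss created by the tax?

Deadweight loss = 75.

Inverting to Q(P) form: Qd = 164 − P; Qs = 2P + 128.
Without the tax, 164 − P = 2P + 128 gives 3P = 36, so P* = 12 and Q* = 152.
With the tax collected from consumers, demand (in seller-price terms) shifts: Qd = 164 − (P + 15).
Solving gives Q = 142 with consumers paying 22 and sellers receiving 7 (the 15 wedge).
Quantity falls by |ΔQ| = |152 − 142| = 10.
DWL = ½ · t · |ΔQ| = ½ · 15 · 10 = 75.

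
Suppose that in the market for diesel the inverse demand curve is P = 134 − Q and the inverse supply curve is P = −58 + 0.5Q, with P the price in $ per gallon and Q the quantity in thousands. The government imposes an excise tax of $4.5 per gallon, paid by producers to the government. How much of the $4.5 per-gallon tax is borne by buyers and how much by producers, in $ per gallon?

Inverting to Q(P) form: Qd = 134 − P; Qs = 2P + 116.
Before the tax: set 134 − P = 2P + 116 → P* = $6, Q* = 128.
With the tax collected from producers, supply shifts: Qs = 2(P − 4.5) + 116.
Solving gives Q = 125 with buyers paying $9 and producers receiving $4.5 (the $4.5 wedge).
Burden on buyers: $3; on producers: $1.5. (They sum to $4.5.)
The less price-elastic side of the market bears the larger share of a per-unit tax.

Buyers bear $3 per gallon; producers bear $1.5 per gallon.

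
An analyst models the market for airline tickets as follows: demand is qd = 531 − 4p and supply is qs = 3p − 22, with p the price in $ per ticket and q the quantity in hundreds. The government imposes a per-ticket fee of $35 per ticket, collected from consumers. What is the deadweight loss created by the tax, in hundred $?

Without the tax, 531 − 4p = 3p − 22 gives 7p = 553, so p* = $79 and q* = 215.
With the tax collected from consumers, demand (in seller-price terms) shifts: qd = 531 − 4(p + 35).
New equilibrium: consumers pay $94, sellers receive $59, q = 155. (Wedge: pb − ps = 35.)
Quantity falls by |ΔQ| = |215 − 155| = 60.
DWL = ½ · t · |ΔQ| = ½ · 35 · 60 = $1050.

Deadweight loss = $1050 hundred.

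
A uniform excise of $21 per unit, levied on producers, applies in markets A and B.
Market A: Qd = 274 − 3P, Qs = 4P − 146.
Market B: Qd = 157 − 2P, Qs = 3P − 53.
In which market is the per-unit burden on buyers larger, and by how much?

Market A: pre-tax P* = $60, Q* = 94; post-tax Q = 58; per-unit burden on buyers = $12.
Market B: pre-tax P* = $42, Q* = 73; post-tax Q = 47.8; per-unit burden on buyers = $12.6.
Difference: $12 vs $12.6 → market B is larger by $0.6.

Market B, by $0.6.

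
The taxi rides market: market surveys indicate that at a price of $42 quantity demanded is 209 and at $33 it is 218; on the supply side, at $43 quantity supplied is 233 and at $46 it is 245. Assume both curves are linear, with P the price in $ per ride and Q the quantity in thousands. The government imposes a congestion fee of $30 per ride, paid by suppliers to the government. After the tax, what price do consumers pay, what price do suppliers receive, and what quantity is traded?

Consumers pay $62; suppliers receive $32; quantity = 189.

Demand slope: (218 − 209)/(33 − 42) = -1, so Qd = 251 − P.
Supply slope: (245 − 233)/(46 − 43) = 4, so Qs = 4P + 61.
Before the tax: set 251 − P = 4P + 61 → P* = $38, Q* = 213.
With the tax collected from suppliers, supply shifts: Qs = 4(P − 30) + 61.
Solving gives Q = 189 with consumers paying $62 and suppliers receiving $32 (the $30 wedge).
The less price-elastic side of the market bears the larger share of a per-unit tax.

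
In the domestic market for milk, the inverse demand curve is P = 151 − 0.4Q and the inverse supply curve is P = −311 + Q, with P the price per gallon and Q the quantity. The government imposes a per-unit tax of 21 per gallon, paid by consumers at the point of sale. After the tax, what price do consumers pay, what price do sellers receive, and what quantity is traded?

Consumers pay 25; sellers receive 4; quantity = 315.

Rewrite in direct form: Qd = 377.5 − 2.5P and Qs = P + 311.
Without the tax, 377.5 − 2.5P = P + 311 gives 3.5P = 66.5, so P* = 19 and Q* = 330.
With the tax collected from consumers, demand (in seller-price terms) shifts: Qd = 377.5 − 2.5(P + 21).
New equilibrium: consumers pay 25, sellers receive 4, Q = 315. (Wedge: Pb − Ps = 21.)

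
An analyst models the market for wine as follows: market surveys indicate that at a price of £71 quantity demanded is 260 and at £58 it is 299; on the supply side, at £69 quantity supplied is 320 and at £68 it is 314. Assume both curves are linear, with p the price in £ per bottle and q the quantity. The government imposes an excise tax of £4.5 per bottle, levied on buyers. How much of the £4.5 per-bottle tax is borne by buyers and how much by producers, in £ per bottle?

Demand slope: (299 − 260)/(58 − 71) = -3, so qd = 473 − 3p.
Supply slope: (314 − 320)/(68 − 69) = 6, so qs = 6p − 94.
Before the tax: set 473 − 3p = 6p − 94 → p* = £63, q* = 284.
With the tax collected from buyers, demand (in seller-price terms) shifts: qd = 473 − 3(p + 4.5).
New equilibrium: buyers pay £66, producers receive £61.5, q = 275. (Wedge: pb − ps = 4.5.)
Burden on buyers: £3; on producers: £1.5. (They sum to £4.5.)

Buyers bear £3 per bottle; producers bear £1.5 per bottle.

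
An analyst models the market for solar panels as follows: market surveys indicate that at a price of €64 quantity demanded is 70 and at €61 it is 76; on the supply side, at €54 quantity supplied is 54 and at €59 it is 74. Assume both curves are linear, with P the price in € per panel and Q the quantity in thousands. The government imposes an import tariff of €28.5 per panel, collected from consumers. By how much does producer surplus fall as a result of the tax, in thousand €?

Demand slope: (76 − 70)/(61 − 64) = -2, so Qd = 198 − 2P.
Supply slope: (74 − 54)/(59 − 54) = 4, so Qs = 4P − 162.
Without the tax, 198 − 2P = 4P − 162 gives 6P = 360, so P* = €60 and Q* = 78.
With the tax collected from consumers, demand (in seller-price terms) shifts: Qd = 198 − 2(P + 28.5).
New equilibrium: consumers pay €79, sellers receive €50.5, Q = 40. (Wedge: Pb − Ps = 28.5.)
ΔPS is the trapezoid between Q = 40 and Q = 78 of height €9.5: ½ · (78 + 40) · 9.5 = €560.5.

Producer surplus falls by €560.5 thousand.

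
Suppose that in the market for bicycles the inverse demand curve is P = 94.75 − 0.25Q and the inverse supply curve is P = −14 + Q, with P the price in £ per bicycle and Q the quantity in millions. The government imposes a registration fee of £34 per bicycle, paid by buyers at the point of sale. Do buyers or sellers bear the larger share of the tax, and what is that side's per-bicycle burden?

Sellers bear the larger share: £27.2 per bicycle.

Inverting to Q(P) form: Qd = 379 − 4P; Qs = P + 14.
Without the tax, 379 − 4P = P + 14 gives 5P = 365, so P* = £73 and Q* = 87.
With the tax collected from buyers, demand (in seller-price terms) shifts: Qd = 379 − 4(P + 34).
New equilibrium: buyers pay £79.8, sellers receive £45.8, Q = 59.8. (Wedge: Pb − Ps = 34.)
Per-bicycle burden: buyers £6.8, sellers £27.2.
Sellers take the larger share because supply is less price-elastic here (demand slope 4 vs supply slope 1).
The less price-elastic side of the market bears the larger share of a per-unit tax.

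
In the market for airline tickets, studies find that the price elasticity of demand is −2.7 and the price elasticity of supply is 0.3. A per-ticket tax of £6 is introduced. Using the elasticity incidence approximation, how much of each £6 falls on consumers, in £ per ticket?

Consumers bear ≈ £0.6 per ticket.

Incidence ratio: consumers' share ≈ εs / (εs + |εd|) = 0.3 / (0.3 + 2.7) = 0.1.
So consumers bear ≈ 0.1 × £6 = £0.6; suppliers bear £5.4.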